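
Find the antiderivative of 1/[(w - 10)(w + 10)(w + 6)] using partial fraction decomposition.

Cover-up: A = 1/320, B = 1/80, C = -1/64. Decomposition: (1/320)/(w - 10) + (1/80)/(w + 10) - (1/64)/(w + 6). Integrate each term: (1/320) ln|(w - 10)| + (1/80) ln|(w + 10)| - (1/64) ln|(w + 6)| + C


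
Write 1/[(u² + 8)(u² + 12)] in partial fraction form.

Coefficient matching gives A = C = 0, B = 1/(12-8) = 1/4, D = -B = -1/4
Result: (1/4)/(u² + 8) - (1/4)/(u² + 12)


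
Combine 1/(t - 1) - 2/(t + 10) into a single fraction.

Common denominator (t - 1)(t + 10). Numerator: 1(t + 10) - 2(t - 1) = (t + 10) - (2t - 2) = -t + 12
Result: (-t + 12)/[(t - 1)(t + 10)]


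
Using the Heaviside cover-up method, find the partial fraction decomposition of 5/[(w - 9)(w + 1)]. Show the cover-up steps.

Cover (w - 9): set w=9, get A = 5/(9 + 1) = 1/2. Cover (w + 1): set w=-1, get B = 5/(-1 - 9) = -1/2.
Result: (1/2)/(w - 9) - (1/2)/(w + 1)


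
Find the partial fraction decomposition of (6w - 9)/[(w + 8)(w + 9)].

At w=-8: α = (6·(-8) - 9)/(-8 + 9) = -57. At w=-9: β = (6·(-9) - 9)/(-9 + 8) = 63
Result: -57/(w + 8) + 63/(w + 9)


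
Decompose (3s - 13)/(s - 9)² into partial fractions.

(3s - 13) = α(s - 9) + β. At s = 9: β = 3·9 - 13 = 14. Coeff of s: α = 3
Result: 3/(s - 9) + 14/(s - 9)²


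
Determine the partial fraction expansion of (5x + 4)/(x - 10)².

(5x + 4) = α(x - 10) + β. At x = 10: β = 5·10 + 4 = 54. Coeff of x: α = 5
Result: 5/(x - 10) + 54/(x - 10)²


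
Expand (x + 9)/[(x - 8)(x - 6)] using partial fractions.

At x=8: P = (1·8 + 9)/(8 - 6) = 17/2. At x=6: Q = (1·6 + 9)/(6 - 8) = -15/2
Result: (17/2)/(x - 8) - (15/2)/(x - 6)


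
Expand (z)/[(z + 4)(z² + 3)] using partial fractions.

At z=-4: α = (1·(-4) + 0)/((-4)² + 3) = -4/19. β = -α = 4/19, γ = 1 - (-4)·α = 3/19
Result: (-4/19)/(z + 4) + ((4/19)z + 3/19)/(z² + 3)


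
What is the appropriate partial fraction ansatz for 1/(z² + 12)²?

Repeated quadratic factor: (Pz + Q)/(z² + 12) + (Rz + S)/(z² + 12)²


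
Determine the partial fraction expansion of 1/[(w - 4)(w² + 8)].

Cover-up at w = 4: α = 1/(4² + 8) = 1/24. Then β = -α = -1/24, γ = -α·(0 + 4) = -1/6
Result: (1/24)/(w - 4) - ((1/24)w + 1/6)/(w² + 8)


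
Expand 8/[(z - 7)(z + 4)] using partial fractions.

8/(z - 7)(z + 4) = A/(z - 7) + B/(z + 4). A = 8/(7 + 4) = 8/11, B = 8/(-4 - 7) = -8/11
Result: (8/11)/(z - 7) - (8/11)/(z + 4)


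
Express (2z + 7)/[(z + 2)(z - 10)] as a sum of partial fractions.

At z=-2: α = (2·(-2) + 7)/(-2 - 10) = -1/4. At z=10: β = (2·10 + 7)/(10 + 2) = 9/4
Result: (-1/4)/(z + 2) + (9/4)/(z - 10)


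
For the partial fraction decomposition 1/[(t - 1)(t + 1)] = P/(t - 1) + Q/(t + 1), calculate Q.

Cover-up at t = -1: Q = 1/(-1 - 1) = -1/2


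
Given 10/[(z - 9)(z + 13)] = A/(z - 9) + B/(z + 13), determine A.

Cover-up at z = 9: A = 10/(9 + 13) = 10/22 = 5/11


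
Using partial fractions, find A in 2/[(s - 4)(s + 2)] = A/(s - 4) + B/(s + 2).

Cover-up at s = 4: A = 2/(4 + 2) = 2/6 = 1/3


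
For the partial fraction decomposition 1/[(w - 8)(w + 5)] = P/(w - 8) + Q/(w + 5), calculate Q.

Cover-up at w = -5: Q = 1/(-5 - 8) = -1/13


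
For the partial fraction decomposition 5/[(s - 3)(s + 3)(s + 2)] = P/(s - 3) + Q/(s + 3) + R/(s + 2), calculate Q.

Cover-up at s = -3: Q = 5/[(-3 - 3)(-3 + 2)] = 5/[(-6)(-1)] = 5/6


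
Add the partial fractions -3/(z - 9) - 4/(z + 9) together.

Common denominator (z - 9)(z + 9). Numerator: -3(z + 9) - 4(z - 9) = (-3z - 27) - (4z - 36) = -7z + 9
Result: (-7z + 9)/[(z - 9)(z + 9)]


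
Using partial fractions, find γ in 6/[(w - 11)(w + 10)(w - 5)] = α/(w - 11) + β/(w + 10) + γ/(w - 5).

Cover-up at w = 5: γ = 6/[(5 - 11)(5 + 10)] = 6/[(-6)(15)] = -6/90 = -1/15


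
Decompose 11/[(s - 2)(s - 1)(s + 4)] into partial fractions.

Using cover-up method: P = 11/6, Q = -11/5, R = 11/30
Result: (11/6)/(s - 2) - (11/5)/(s - 1) + (11/30)/(s + 4)


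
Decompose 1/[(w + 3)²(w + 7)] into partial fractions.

Cover-up at w=-7: γ = 1/(-7 + 3)² = 1/16. Cover-up at w=-3: β = 1/(-3 + 7) = 1/4. Comparing w² coeff: α = -γ = -1/16
Result: (-1/16)/(w + 3) + (1/4)/(w + 3)² + (1/16)/(w + 7)


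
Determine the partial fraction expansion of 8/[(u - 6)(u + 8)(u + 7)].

Using cover-up method: α = 4/91, β = 4/7, γ = -8/13
Result: (4/91)/(u - 6) + (4/7)/(u + 8) - (8/13)/(u + 7)


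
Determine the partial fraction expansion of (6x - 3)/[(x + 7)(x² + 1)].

At x=-7: P = (6·(-7) - 3)/((-7)² + 1) = -9/10. Q = -P = 9/10, R = 6 - (-7)·P = -3/10
Result: (-9/10)/(x + 7) + ((9/10)x - 3/10)/(x² + 1)


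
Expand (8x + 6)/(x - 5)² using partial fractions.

(8x + 6) = α(x - 5) + β. At x = 5: β = 8·5 + 6 = 46. Coeff of x: α = 8
Result: 8/(x - 5) + 46/(x - 5)²


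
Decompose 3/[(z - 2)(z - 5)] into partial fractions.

3/(z - 2)(z - 5) = P/(z - 2) + Q/(z - 5). P = 3/(2 - 5) = -1, Q = 3/(5 - 2) = 1
Result: -1/(z - 2) + 1/(z - 5)


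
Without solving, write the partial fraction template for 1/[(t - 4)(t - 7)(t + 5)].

Three distinct linear factors: P/(t - 4) + Q/(t - 7) + R/(t + 5)


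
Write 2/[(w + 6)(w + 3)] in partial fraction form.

2/(w + 6)(w + 3) = α/(w + 6) + β/(w + 3). α = 2/(-6 + 3) = -2/3, β = 2/(-3 + 6) = 2/3
Result: (-2/3)/(w + 6) + (2/3)/(w + 3)


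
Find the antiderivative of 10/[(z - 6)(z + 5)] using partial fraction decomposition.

Decompose: 10/[(z - 6)(z + 5)] = (10/11)/(z - 6) - (10/11)/(z + 5). Integrate each term: (10/11) ln|(z - 6)| - (10/11) ln|(z + 5)| + C


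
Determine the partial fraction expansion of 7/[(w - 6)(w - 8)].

7/(w - 6)(w - 8) = P/(w - 6) + Q/(w - 8). P = 7/(6 - 8) = -7/2, Q = 7/(8 - 6) = 7/2
Result: (-7/2)/(w - 6) + (7/2)/(w - 8)


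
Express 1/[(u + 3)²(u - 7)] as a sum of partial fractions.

Cover-up at u=7: γ = 1/(7 + 3)² = 1/100. Cover-up at u=-3: β = 1/(-3 - 7) = -1/10. Comparing u² coeff: α = -γ = -1/100
Result: (-1/100)/(u + 3) - (1/10)/(u + 3)² + (1/100)/(u - 7)


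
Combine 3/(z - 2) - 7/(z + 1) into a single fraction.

Common denominator (z - 2)(z + 1). Numerator: 3(z + 1) - 7(z - 2) = (3z + 3) - (7z - 14) = -4z + 17
Result: (-4z + 17)/[(z - 2)(z + 1)]


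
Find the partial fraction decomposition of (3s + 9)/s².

(3s + 9) = Ps + Q. At s = 0: Q = 3·0 + 9 = 9. Coeff of s: P = 3
Result: 3/s + 9/s²


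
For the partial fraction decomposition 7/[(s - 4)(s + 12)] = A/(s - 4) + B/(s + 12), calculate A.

Cover-up at s = 4: A = 7/(4 + 12) = 7/16


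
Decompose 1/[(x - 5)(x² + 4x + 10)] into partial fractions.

Cover-up at x = 5: α = 1/(5² + 4·5 + 10) = 1/55. Then β = -α = -1/55, γ = -α·(4 + 5) = -9/55
Result: (1/55)/(x - 5) - ((1/55)x + 9/55)/(x² + 4x + 10)


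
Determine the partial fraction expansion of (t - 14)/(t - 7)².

(t - 14) = α(t - 7) + β. At t = 7: β = 1·7 - 14 = -7. Coeff of t: α = 1
Result: 1/(t - 7) - 7/(t - 7)²


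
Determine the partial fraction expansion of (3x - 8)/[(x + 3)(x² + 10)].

At x=-3: P = (3·(-3) - 8)/((-3)² + 10) = -17/19. Q = -P = 17/19, R = 3 - (-3)·P = 6/19
Result: (-17/19)/(x + 3) + ((17/19)x + 6/19)/(x² + 10)


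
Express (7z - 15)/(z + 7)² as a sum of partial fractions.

(7z - 15) = P(z + 7) + Q. At z = -7: Q = 7·(-7) - 15 = -64. Coeff of z: P = 7
Result: 7/(z + 7) - 64/(z + 7)²


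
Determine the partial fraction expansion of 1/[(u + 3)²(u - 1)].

Cover-up at u=1: γ = 1/(1 + 3)² = 1/16. Cover-up at u=-3: β = 1/(-3 - 1) = -1/4. Comparing u² coeff: α = -γ = -1/16
Result: (-1/16)/(u + 3) - (1/4)/(u + 3)² + (1/16)/(u - 1)


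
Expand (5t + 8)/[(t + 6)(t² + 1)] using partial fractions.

At t=-6: P = (5·(-6) + 8)/((-6)² + 1) = -22/37. Q = -P = 22/37, R = 5 - (-6)·P = 53/37
Result: (-22/37)/(t + 6) + ((22/37)t + 53/37)/(t² + 1)


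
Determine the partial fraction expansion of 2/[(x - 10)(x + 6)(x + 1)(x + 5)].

Using Heaviside cover-up: (1/1320)/(x - 10) - (1/40)/(x + 6) - (1/110)/(x + 1) + (1/30)/(x + 5)


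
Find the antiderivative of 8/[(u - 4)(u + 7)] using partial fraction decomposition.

Decompose: 8/[(u - 4)(u + 7)] = (8/11)/(u - 4) - (8/11)/(u + 7). Integrate each term: (8/11) ln|(u - 4)| - (8/11) ln|(u + 7)| + C


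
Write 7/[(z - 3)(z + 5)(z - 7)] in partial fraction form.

Using cover-up method: P = -7/32, Q = 7/96, R = 7/48
Result: (-7/32)/(z - 3) + (7/96)/(z + 5) + (7/48)/(z - 7)


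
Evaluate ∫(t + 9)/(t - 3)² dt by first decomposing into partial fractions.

Decompose: P = 1, Q = 1·3 + 9 = 12, so (t + 9)/(t - 3)² = 1/(t - 3) + 12/(t - 3)². Integrate: ∫ P/(t - 3) dt = ln|(t - 3)|; ∫ Q/(t - 3)² dt = -12/(t - 3). Sum: ln|(t - 3)| - 12/(t - 3) + C


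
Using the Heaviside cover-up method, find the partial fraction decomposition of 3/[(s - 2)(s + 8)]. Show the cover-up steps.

Cover (s - 2): set s=2, get A = 3/(2 + 8) = 3/10. Cover (s + 8): set s=-8, get B = 3/(-8 - 2) = -3/10.
Result: (3/10)/(s - 2) - (3/10)/(s + 8)


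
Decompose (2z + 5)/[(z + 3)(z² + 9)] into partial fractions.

At z=-3: A = (2·(-3) + 5)/((-3)² + 9) = -1/18. B = -A = 1/18, C = 2 - (-3)·A = 11/6
Result: (-1/18)/(z + 3) + ((1/18)z + 11/6)/(z² + 9)


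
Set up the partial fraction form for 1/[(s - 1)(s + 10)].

Distinct linear factors: P/(s - 1) + Q/(s + 10)


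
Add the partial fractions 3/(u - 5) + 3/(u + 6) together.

Common denominator (u - 5)(u + 6). Numerator: 3(u + 6) + 3(u - 5) = (3u + 18) + (3u - 15) = 6u + 3
Result: (6u + 3)/[(u - 5)(u + 6)]


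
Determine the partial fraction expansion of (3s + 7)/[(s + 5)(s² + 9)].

At s=-5: A = (3·(-5) + 7)/((-5)² + 9) = -4/17. B = -A = 4/17, C = 3 - (-5)·A = 31/17
Result: (-4/17)/(s + 5) + ((4/17)s + 31/17)/(s² + 9)


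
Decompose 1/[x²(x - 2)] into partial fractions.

Cover-up at x=2: γ = 1/(2 - 0)² = 1/4. Cover-up at x=0: β = 1/(0 - 2) = -1/2. Comparing x² coeff: α = -γ = -1/4
Result: (-1/4)/x - (1/2)/x² + (1/4)/(x - 2)


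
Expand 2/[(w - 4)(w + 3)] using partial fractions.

2/(w - 4)(w + 3) = A/(w - 4) + B/(w + 3). A = 2/(4 + 3) = 2/7, B = 2/(-3 - 4) = -2/7
Result: (2/7)/(w - 4) - (2/7)/(w + 3)


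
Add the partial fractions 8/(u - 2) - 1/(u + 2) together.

Common denominator (u - 2)(u + 2). Numerator: 8(u + 2) - 1(u - 2) = (8u + 16) - (u - 2) = 7u + 18
Result: (7u + 18)/[(u - 2)(u + 2)]


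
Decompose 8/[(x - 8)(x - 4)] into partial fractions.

8/(x - 8)(x - 4) = P/(x - 8) + Q/(x - 4). P = 8/(8 - 4) = 2, Q = 8/(4 - 8) = -2
Result: 2/(x - 8) - 2/(x - 4)


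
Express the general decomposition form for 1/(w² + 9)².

Repeated quadratic factor: (Pw + Q)/(w² + 9) + (Rw + S)/(w² + 9)²


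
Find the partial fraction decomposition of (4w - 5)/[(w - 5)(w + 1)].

At w=5: A = (4·5 - 5)/(5 + 1) = 5/2. At w=-1: B = (4·(-1) - 5)/(-1 - 5) = 3/2
Result: (5/2)/(w - 5) + (3/2)/(w + 1)


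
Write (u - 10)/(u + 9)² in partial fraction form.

(u - 10) = P(u + 9) + Q. At u = -9: Q = 1·(-9) - 10 = -19. Coeff of u: P = 1
Result: 1/(u + 9) - 19/(u + 9)²


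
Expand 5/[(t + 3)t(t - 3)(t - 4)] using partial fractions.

Using Heaviside cover-up: (-5/126)/(t + 3) + (5/36)/t - (5/18)/(t - 3) + (5/28)/(t - 4)


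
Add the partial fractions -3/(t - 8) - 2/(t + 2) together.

Common denominator (t - 8)(t + 2). Numerator: -3(t + 2) - 2(t - 8) = (-3t - 6) - (2t - 16) = -5t + 10
Result: (-5t + 10)/[(t - 8)(t + 2)]


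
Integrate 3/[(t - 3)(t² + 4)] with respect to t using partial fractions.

Cover-up at t=3: α = 3/(3²+4) = 3/13. Coeff matching: β = -3/13, γ = -9/13. Decomposition: (3/13)/(t - 3) - ((3/13)t + 9/13)/(t² + 4). Integrate: linear → ln, quadratic → (1/2)ln + arctan: (3/13) ln|(t - 3)| - (3/26) ln(t² + 4) - (9/26) arctan(t/2) + C


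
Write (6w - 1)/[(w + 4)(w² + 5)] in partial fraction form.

At w=-4: α = (6·(-4) - 1)/((-4)² + 5) = -25/21. β = -α = 25/21, γ = 6 - (-4)·α = 26/21
Result: (-25/21)/(w + 4) + ((25/21)w + 26/21)/(w² + 5)


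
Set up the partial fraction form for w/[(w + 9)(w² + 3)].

Linear + irreducible quadratic: P/(w + 9) + (Qw + R)/(w² + 3)


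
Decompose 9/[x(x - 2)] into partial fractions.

9/x(x - 2) = α/x + β/(x - 2). α = 9/(0 - 2) = -9/2, β = 9/(2 - 0) = 9/2
Result: (-9/2)/x + (9/2)/(x - 2)


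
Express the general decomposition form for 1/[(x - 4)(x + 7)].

Distinct linear factors: α/(x - 4) + β/(x + 7)


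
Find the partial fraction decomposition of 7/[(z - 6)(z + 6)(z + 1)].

Using cover-up method: α = 1/12, β = 7/60, γ = -1/5
Result: (1/12)/(z - 6) + (7/60)/(z + 6) - (1/5)/(z + 1)


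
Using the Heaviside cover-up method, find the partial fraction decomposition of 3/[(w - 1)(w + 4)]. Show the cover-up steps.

Cover (w - 1): set w=1, get A = 3/(1 + 4) = 3/5. Cover (w + 4): set w=-4, get B = 3/(-4 - 1) = -3/5.
Result: (3/5)/(w - 1) - (3/5)/(w + 4)


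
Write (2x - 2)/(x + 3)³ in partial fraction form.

(2x - 2) = P(x + 3)² + Q(x + 3) + R. At x = -3: R = 2·(-3) - 2 = -8. Coefficients: P = 0, Q = 2
Result: 2/(x + 3)² - 8/(x + 3)³


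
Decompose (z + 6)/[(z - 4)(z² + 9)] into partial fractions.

At z=4: α = (1·4 + 6)/(4² + 9) = 2/5. β = -α = -2/5, γ = 1 - 4·α = -3/5
Result: (2/5)/(z - 4) - ((2/5)z + 3/5)/(z² + 9)


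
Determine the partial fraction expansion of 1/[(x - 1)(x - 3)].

1/(x - 1)(x - 3) = A/(x - 1) + B/(x - 3). A = 1/(1 - 3) = -1/2, B = 1/(3 - 1) = 1/2
Result: (-1/2)/(x - 1) + (1/2)/(x - 3)


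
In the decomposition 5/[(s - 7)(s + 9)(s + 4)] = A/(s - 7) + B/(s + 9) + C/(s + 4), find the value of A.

Cover-up at s = 7: A = 5/[(7 + 9)(7 + 4)] = 5/[(16)(11)] = 5/176


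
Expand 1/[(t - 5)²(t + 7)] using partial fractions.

Cover-up at t=-7: γ = 1/(-7 - 5)² = 1/144. Cover-up at t=5: β = 1/(5 + 7) = 1/12. Comparing t² coeff: α = -γ = -1/144
Result: (-1/144)/(t - 5) + (1/12)/(t - 5)² + (1/144)/(t + 7)


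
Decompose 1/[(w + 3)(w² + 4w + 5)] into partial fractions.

Cover-up at w = -3: P = 1/((-3)² + 4·(-3) + 5) = 1/2. Then Q = -P = -1/2, R = -P·(4 - 3) = -1/2
Result: (1/2)/(w + 3) - ((1/2)w + 1/2)/(w² + 4w + 5)


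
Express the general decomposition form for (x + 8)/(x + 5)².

Repeated linear factor: A/(x + 5) + B/(x + 5)²


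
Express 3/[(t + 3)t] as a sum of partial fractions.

3/(t + 3)t = P/(t + 3) + Q/t. P = 3/(-3 - 0) = -1, Q = 3/(0 + 3) = 1
Result: -1/(t + 3) + 1/t


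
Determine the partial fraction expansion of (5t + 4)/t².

(5t + 4) = αt + β. At t = 0: β = 5·0 + 4 = 4. Coeff of t: α = 5
Result: 5/t + 4/t²


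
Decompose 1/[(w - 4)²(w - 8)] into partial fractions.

Cover-up at w=8: R = 1/(8 - 4)² = 1/16. Cover-up at w=4: Q = 1/(4 - 8) = -1/4. Comparing w² coeff: P = -R = -1/16
Result: (-1/16)/(w - 4) - (1/4)/(w - 4)² + (1/16)/(w - 8)


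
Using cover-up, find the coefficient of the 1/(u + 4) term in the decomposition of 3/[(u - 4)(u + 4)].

Cover (u + 4), set u=-4: 3/((u - 4) at u=-4) = 3/(-8) = -3/8


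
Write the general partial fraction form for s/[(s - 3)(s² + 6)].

Linear + irreducible quadratic: A/(s - 3) + (Bs + C)/(s² + 6)


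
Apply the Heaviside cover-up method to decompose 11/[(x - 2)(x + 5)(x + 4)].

Cover (x - 2), x=2: P = 11/[(2 + 5)(2 + 4)] = 11/42. Cover (x + 5), x=-5: Q = 11/[(-5 - 2)(-5 + 4)] = 11/7. Cover (x + 4), x=-4: R = 11/[(-4 - 2)(-4 + 5)] = -11/6.
Result: (11/42)/(x - 2) + (11/7)/(x + 5) - (11/6)/(x + 4)


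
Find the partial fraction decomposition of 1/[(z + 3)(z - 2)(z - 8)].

Using cover-up method: α = 1/55, β = -1/30, γ = 1/66
Result: (1/55)/(z + 3) - (1/30)/(z - 2) + (1/66)/(z - 8)


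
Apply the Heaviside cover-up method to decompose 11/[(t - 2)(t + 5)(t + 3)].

Cover (t - 2), t=2: A = 11/[(2 + 5)(2 + 3)] = 11/35. Cover (t + 5), t=-5: B = 11/[(-5 - 2)(-5 + 3)] = 11/14. Cover (t + 3), t=-3: C = 11/[(-3 - 2)(-3 + 5)] = -11/10.
Result: (11/35)/(t - 2) + (11/14)/(t + 5) - (11/10)/(t + 3)


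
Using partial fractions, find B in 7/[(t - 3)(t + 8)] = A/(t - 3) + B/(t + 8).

Cover-up at t = -8: B = 7/(-8 - 3) = -7/11


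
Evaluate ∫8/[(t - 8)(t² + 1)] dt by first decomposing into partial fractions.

Cover-up at t=8: P = 8/(8²+1) = 8/65. Coeff matching: Q = -8/65, R = -64/65. Decomposition: (8/65)/(t - 8) - ((8/65)t + 64/65)/(t² + 1). Integrate: linear → ln, quadratic → (1/2)ln + arctan: (8/65) ln|(t - 8)| - (4/65) ln(t² + 1) - (64/65) arctan(t) + C


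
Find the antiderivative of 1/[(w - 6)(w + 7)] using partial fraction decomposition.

Decompose: 1/[(w - 6)(w + 7)] = (1/13)/(w - 6) - (1/13)/(w + 7). Integrate each term: (1/13) ln|(w - 6)| - (1/13) ln|(w + 7)| + C


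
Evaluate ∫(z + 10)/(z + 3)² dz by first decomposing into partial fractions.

Decompose: A = 1, B = 1·(-3) + 10 = 7, so (z + 10)/(z + 3)² = 1/(z + 3) + 7/(z + 3)². Integrate: ∫ A/(z + 3) dz = ln|(z + 3)|; ∫ B/(z + 3)² dz = -7/(z + 3). Sum: ln|(z + 3)| - 7/(z + 3) + C


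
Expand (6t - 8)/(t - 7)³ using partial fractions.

(6t - 8) = P(t - 7)² + Q(t - 7) + R. At t = 7: R = 6·7 - 8 = 34. Coefficients: P = 0, Q = 6
Result: 6/(t - 7)² + 34/(t - 7)³


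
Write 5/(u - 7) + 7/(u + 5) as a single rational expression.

Common denominator (u - 7)(u + 5). Numerator: 5(u + 5) + 7(u - 7) = (5u + 25) + (7u - 49) = 12u - 24
Result: (12u - 24)/[(u - 7)(u + 5)]


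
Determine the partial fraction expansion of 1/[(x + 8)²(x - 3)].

Cover-up at x=3: γ = 1/(3 + 8)² = 1/121. Cover-up at x=-8: β = 1/(-8 - 3) = -1/11. Comparing x² coeff: α = -γ = -1/121
Result: (-1/121)/(x + 8) - (1/11)/(x + 8)² + (1/121)/(x - 3)


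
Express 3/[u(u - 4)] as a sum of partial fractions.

3/u(u - 4) = P/u + Q/(u - 4). P = 3/(0 - 4) = -3/4, Q = 3/(4 - 0) = 3/4
Result: (-3/4)/u + (3/4)/(u - 4)


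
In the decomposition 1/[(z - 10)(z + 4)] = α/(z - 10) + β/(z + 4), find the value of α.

Cover-up at z = 10: α = 1/(10 + 4) = 1/14


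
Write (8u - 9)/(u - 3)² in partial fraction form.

(8u - 9) = P(u - 3) + Q. At u = 3: Q = 8·3 - 9 = 15. Coeff of u: P = 8
Result: 8/(u - 3) + 15/(u - 3)²


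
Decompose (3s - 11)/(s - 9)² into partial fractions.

(3s - 11) = P(s - 9) + Q. At s = 9: Q = 3·9 - 11 = 16. Coeff of s: P = 3
Result: 3/(s - 9) + 16/(s - 9)²


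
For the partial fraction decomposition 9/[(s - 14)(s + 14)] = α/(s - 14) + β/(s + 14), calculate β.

Cover-up at s = -14: β = 9/(-14 - 14) = -9/28


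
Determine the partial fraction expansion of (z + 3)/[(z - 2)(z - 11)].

At z=2: A = (1·2 + 3)/(2 - 11) = -5/9. At z=11: B = (1·11 + 3)/(11 - 2) = 14/9
Result: (-5/9)/(z - 2) + (14/9)/(z - 11)


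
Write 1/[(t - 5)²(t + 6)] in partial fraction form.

Cover-up at t=-6: R = 1/(-6 - 5)² = 1/121. Cover-up at t=5: Q = 1/(5 + 6) = 1/11. Comparing t² coeff: P = -R = -1/121
Result: (-1/121)/(t - 5) + (1/11)/(t - 5)² + (1/121)/(t + 6)


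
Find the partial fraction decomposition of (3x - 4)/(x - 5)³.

(3x - 4) = α(x - 5)² + β(x - 5) + γ. At x = 5: γ = 3·5 - 4 = 11. Coefficients: α = 0, β = 3
Result: 3/(x - 5)² + 11/(x - 5)³


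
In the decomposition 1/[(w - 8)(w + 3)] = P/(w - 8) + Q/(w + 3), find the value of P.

Cover-up at w = 8: P = 1/(8 + 3) = 1/11


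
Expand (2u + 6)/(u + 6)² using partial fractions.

(2u + 6) = α(u + 6) + β. At u = -6: β = 2·(-6) + 6 = -6. Coeff of u: α = 2
Result: 2/(u + 6) - 6/(u + 6)²


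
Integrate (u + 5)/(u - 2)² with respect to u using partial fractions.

Decompose: α = 1, β = 1·2 + 5 = 7, so (u + 5)/(u - 2)² = 1/(u - 2) + 7/(u - 2)². Integrate: ∫ α/(u - 2) du = ln|(u - 2)|; ∫ β/(u - 2)² du = -7/(u - 2). Sum: ln|(u - 2)| - 7/(u - 2) + C


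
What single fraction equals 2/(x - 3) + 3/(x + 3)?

Common denominator (x - 3)(x + 3). Numerator: 2(x + 3) + 3(x - 3) = (2x + 6) + (3x - 9) = 5x - 3
Result: (5x - 3)/[(x - 3)(x + 3)]


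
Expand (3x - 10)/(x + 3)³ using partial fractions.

(3x - 10) = α(x + 3)² + β(x + 3) + γ. At x = -3: γ = 3·(-3) - 10 = -19. Coefficients: α = 0, β = 3
Result: 3/(x + 3)² - 19/(x + 3)³


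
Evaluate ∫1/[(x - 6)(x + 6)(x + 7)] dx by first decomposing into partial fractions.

Cover-up: A = 1/156, B = -1/12, C = 1/13. Decomposition: (1/156)/(x - 6) - (1/12)/(x + 6) + (1/13)/(x + 7). Integrate each term: (1/156) ln|(x - 6)| - (1/12) ln|(x + 6)| + (1/13) ln|(x + 7)| + C


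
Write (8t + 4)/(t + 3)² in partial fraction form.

(8t + 4) = P(t + 3) + Q. At t = -3: Q = 8·(-3) + 4 = -20. Coeff of t: P = 8
Result: 8/(t + 3) - 20/(t + 3)²


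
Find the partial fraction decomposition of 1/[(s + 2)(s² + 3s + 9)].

Cover-up at s = -2: α = 1/((-2)² + 3·(-2) + 9) = 1/7. Then β = -α = -1/7, γ = -α·(3 - 2) = -1/7
Result: (1/7)/(s + 2) - ((1/7)s + 1/7)/(s² + 3s + 9)


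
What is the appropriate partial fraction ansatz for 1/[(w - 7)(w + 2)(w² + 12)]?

Two linear + quadratic: P/(w - 7) + Q/(w + 2) + (Rw + S)/(w² + 12)


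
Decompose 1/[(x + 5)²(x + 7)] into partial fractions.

Cover-up at x=-7: R = 1/(-7 + 5)² = 1/4. Cover-up at x=-5: Q = 1/(-5 + 7) = 1/2. Comparing x² coeff: P = -R = -1/4
Result: (-1/4)/(x + 5) + (1/2)/(x + 5)² + (1/4)/(x + 7)


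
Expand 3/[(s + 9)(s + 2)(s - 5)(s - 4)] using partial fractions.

Using Heaviside cover-up: (-3/1274)/(s + 9) + (1/98)/(s + 2) + (3/98)/(s - 5) - (1/26)/(s - 4)


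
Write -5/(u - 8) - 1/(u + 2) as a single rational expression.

Common denominator (u - 8)(u + 2). Numerator: -5(u + 2) - 1(u - 8) = (-5u - 10) - (u - 8) = -6u - 2
Result: (-6u - 2)/[(u - 8)(u + 2)]


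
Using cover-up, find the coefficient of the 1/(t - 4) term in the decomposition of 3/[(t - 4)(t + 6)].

Cover (t - 4), set t=4: 3/((t + 6) at t=4) = 3/(10) = 3/10


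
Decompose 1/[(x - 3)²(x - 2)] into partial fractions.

Cover-up at x=2: γ = 1/(2 - 3)² = 1. Cover-up at x=3: β = 1/(3 - 2) = 1. Comparing x² coeff: α = -γ = -1
Result: -1/(x - 3) + 1/(x - 3)² + 1/(x - 2)


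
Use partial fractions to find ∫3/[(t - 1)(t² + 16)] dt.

Cover-up at t=1: α = 3/(1²+16) = 3/17. Coeff matching: β = -3/17, γ = -3/17. Decomposition: (3/17)/(t - 1) - ((3/17)t + 3/17)/(t² + 16). Integrate: linear → ln, quadratic → (1/2)ln + arctan: (3/17) ln|(t - 1)| - (3/34) ln(t² + 16) - (3/68) arctan(t/4) + C


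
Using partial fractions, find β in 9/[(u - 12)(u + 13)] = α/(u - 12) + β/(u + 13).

Cover-up at u = -13: β = 9/(-13 - 12) = -9/25


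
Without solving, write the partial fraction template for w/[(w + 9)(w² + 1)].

Linear + irreducible quadratic: P/(w + 9) + (Qw + R)/(w² + 1)


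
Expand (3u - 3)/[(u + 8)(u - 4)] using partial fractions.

At u=-8: α = (3·(-8) - 3)/(-8 - 4) = 9/4. At u=4: β = (3·4 - 3)/(4 + 8) = 3/4
Result: (9/4)/(u + 8) + (3/4)/(u - 4)


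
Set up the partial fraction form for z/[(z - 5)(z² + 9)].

Linear + irreducible quadratic: α/(z - 5) + (βz + γ)/(z² + 9)


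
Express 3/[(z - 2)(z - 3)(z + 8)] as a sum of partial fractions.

Using cover-up method: A = -3/10, B = 3/11, C = 3/110
Result: (-3/10)/(z - 2) + (3/11)/(z - 3) + (3/110)/(z + 8)


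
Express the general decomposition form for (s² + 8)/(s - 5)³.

Repeated linear factor (power 3): P/(s - 5) + Q/(s - 5)² + R/(s - 5)³


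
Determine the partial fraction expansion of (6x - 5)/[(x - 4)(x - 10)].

At x=4: P = (6·4 - 5)/(4 - 10) = -19/6. At x=10: Q = (6·10 - 5)/(10 - 4) = 55/6
Result: (-19/6)/(x - 4) + (55/6)/(x - 10)


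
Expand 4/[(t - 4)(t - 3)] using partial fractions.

4/(t - 4)(t - 3) = A/(t - 4) + B/(t - 3). A = 4/(4 - 3) = 4, B = 4/(3 - 4) = -4
Result: 4/(t - 4) - 4/(t - 3)


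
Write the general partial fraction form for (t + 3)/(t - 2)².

Repeated linear factor: P/(t - 2) + Q/(t - 2)²


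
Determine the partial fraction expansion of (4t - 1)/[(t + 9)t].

At t=-9: P = (4·(-9) - 1)/(-9 - 0) = 37/9. At t=0: Q = (4·0 - 1)/(0 + 9) = -1/9
Result: (37/9)/(t + 9) - (1/9)/t


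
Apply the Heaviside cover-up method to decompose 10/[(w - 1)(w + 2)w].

Cover (w - 1), w=1: α = 10/[(1 + 2)(1 - 0)] = 10/3. Cover (w + 2), w=-2: β = 10/[(-2 - 1)(-2 - 0)] = 5/3. Cover w, w=0: γ = 10/[(0 - 1)(0 + 2)] = -5.
Result: (10/3)/(w - 1) + (5/3)/(w + 2) - 5/w


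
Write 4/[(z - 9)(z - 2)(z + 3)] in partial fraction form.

Using cover-up method: P = 1/21, Q = -4/35, R = 1/15
Result: (1/21)/(z - 9) - (4/35)/(z - 2) + (1/15)/(z + 3)


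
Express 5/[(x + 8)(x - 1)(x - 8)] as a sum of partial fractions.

Using cover-up method: A = 5/144, B = -5/63, C = 5/112
Result: (5/144)/(x + 8) - (5/63)/(x - 1) + (5/112)/(x - 8)


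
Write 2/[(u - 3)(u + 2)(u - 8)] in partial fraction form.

Using cover-up method: A = -2/25, B = 1/25, C = 1/25
Result: (-2/25)/(u - 3) + (1/25)/(u + 2) + (1/25)/(u - 8)


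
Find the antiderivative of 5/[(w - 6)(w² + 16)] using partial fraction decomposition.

Cover-up at w=6: α = 5/(6²+16) = 5/52. Coeff matching: β = -5/52, γ = -15/26. Decomposition: (5/52)/(w - 6) - ((5/52)w + 15/26)/(w² + 16). Integrate: linear → ln, quadratic → (1/2)ln + arctan: (5/52) ln|(w - 6)| - (5/104) ln(w² + 16) - (15/104) arctan(w/4) + C


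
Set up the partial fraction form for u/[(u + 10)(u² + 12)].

Linear + irreducible quadratic: P/(u + 10) + (Qu + R)/(u² + 12)


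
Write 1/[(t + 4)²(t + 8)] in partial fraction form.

Cover-up at t=-8: R = 1/(-8 + 4)² = 1/16. Cover-up at t=-4: Q = 1/(-4 + 8) = 1/4. Comparing t² coeff: P = -R = -1/16
Result: (-1/16)/(t + 4) + (1/4)/(t + 4)² + (1/16)/(t + 8)


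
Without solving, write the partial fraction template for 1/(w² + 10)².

Repeated quadratic factor: (Pw + Q)/(w² + 10) + (Rw + S)/(w² + 10)²


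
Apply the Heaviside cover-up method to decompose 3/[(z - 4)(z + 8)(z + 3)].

Cover (z - 4), z=4: P = 3/[(4 + 8)(4 + 3)] = 1/28. Cover (z + 8), z=-8: Q = 3/[(-8 - 4)(-8 + 3)] = 1/20. Cover (z + 3), z=-3: R = 3/[(-3 - 4)(-3 + 8)] = -3/35.
Result: (1/28)/(z - 4) + (1/20)/(z + 8) - (3/35)/(z + 3)


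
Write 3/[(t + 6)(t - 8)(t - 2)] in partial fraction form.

Using cover-up method: α = 3/112, β = 1/28, γ = -1/16
Result: (3/112)/(t + 6) + (1/28)/(t - 8) - (1/16)/(t - 2)


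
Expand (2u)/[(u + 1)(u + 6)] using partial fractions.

At u=-1: P = (2·(-1) + 0)/(-1 + 6) = -2/5. At u=-6: Q = (2·(-6) + 0)/(-6 + 1) = 12/5
Result: (-2/5)/(u + 1) + (12/5)/(u + 6)


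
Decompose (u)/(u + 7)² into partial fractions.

(u) = A(u + 7) + B. At u = -7: B = 1·(-7) + 0 = -7. Coeff of u: A = 1
Result: 1/(u + 7) - 7/(u + 7)²


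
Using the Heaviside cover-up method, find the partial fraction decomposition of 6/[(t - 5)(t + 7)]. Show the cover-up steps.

Cover (t - 5): set t=5, get α = 6/(5 + 7) = 1/2. Cover (t + 7): set t=-7, get β = 6/(-7 - 5) = -1/2.
Result: (1/2)/(t - 5) - (1/2)/(t + 7)


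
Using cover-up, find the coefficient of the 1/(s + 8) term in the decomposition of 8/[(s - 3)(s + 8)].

Cover (s + 8), set s=-8: 8/((s - 3) at s=-8) = 8/(-11) = -8/11


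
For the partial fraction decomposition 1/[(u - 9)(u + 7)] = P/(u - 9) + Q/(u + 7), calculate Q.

Cover-up at u = -7: Q = 1/(-7 - 9) = -1/16


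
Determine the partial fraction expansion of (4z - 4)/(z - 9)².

(4z - 4) = A(z - 9) + B. At z = 9: B = 4·9 - 4 = 32. Coeff of z: A = 4
Result: 4/(z - 9) + 32/(z - 9)²


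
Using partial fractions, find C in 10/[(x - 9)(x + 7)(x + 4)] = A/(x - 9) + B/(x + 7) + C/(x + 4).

Cover-up at x = -4: C = 10/[(-4 - 9)(-4 + 7)] = 10/[(-13)(3)] = -10/39


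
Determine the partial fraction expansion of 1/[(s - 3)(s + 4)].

1/(s - 3)(s + 4) = P/(s - 3) + Q/(s + 4). P = 1/(3 + 4) = 1/7, Q = 1/(-4 - 3) = -1/7
Result: (1/7)/(s - 3) - (1/7)/(s + 4)


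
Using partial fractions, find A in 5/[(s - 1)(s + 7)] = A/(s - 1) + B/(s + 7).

Cover-up at s = 1: A = 5/(1 + 7) = 5/8


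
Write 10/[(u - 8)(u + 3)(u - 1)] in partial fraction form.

Using cover-up method: P = 10/77, Q = 5/22, R = -5/14
Result: (10/77)/(u - 8) + (5/22)/(u + 3) - (5/14)/(u - 1)


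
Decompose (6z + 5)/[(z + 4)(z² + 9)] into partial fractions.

At z=-4: P = (6·(-4) + 5)/((-4)² + 9) = -19/25. Q = -P = 19/25, R = 6 - (-4)·P = 74/25
Result: (-19/25)/(z + 4) + ((19/25)z + 74/25)/(z² + 9)


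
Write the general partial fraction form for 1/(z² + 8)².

Repeated quadratic factor: (Pz + Q)/(z² + 8) + (Rz + S)/(z² + 8)²


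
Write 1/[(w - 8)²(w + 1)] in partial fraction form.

Cover-up at w=-1: γ = 1/(-1 - 8)² = 1/81. Cover-up at w=8: β = 1/(8 + 1) = 1/9. Comparing w² coeff: α = -γ = -1/81
Result: (-1/81)/(w - 8) + (1/9)/(w - 8)² + (1/81)/(w + 1)


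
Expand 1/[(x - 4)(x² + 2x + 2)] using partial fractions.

Cover-up at x = 4: P = 1/(4² + 2·4 + 2) = 1/26. Then Q = -P = -1/26, R = -P·(2 + 4) = -3/13
Result: (1/26)/(x - 4) - ((1/26)x + 3/13)/(x² + 2x + 2)


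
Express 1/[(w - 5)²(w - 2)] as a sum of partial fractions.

Cover-up at w=2: R = 1/(2 - 5)² = 1/9. Cover-up at w=5: Q = 1/(5 - 2) = 1/3. Comparing w² coeff: P = -R = -1/9
Result: (-1/9)/(w - 5) + (1/3)/(w - 5)² + (1/9)/(w - 2)


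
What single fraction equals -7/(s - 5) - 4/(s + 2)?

Common denominator (s - 5)(s + 2). Numerator: -7(s + 2) - 4(s - 5) = (-7s - 14) - (4s - 20) = -11s + 6
Result: (-11s + 6)/[(s - 5)(s + 2)]


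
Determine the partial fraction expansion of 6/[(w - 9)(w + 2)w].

Using cover-up method: α = 2/33, β = 3/11, γ = -1/3
Result: (2/33)/(w - 9) + (3/11)/(w + 2) - (1/3)/w


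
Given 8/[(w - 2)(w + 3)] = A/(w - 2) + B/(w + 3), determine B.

Cover-up at w = -3: B = 8/(-3 - 2) = -8/5


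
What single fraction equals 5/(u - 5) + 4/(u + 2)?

Common denominator (u - 5)(u + 2). Numerator: 5(u + 2) + 4(u - 5) = (5u + 10) + (4u - 20) = 9u - 10
Result: (9u - 10)/[(u - 5)(u + 2)]


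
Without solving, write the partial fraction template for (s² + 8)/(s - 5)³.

Repeated linear factor (power 3): α/(s - 5) + β/(s - 5)² + γ/(s - 5)³


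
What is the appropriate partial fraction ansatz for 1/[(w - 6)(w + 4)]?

Distinct linear factors: α/(w - 6) + β/(w + 4)


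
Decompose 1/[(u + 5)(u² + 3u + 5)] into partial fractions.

Cover-up at u = -5: A = 1/((-5)² + 3·(-5) + 5) = 1/15. Then B = -A = -1/15, C = -A·(3 - 5) = 2/15
Result: (1/15)/(u + 5) - ((1/15)u - 2/15)/(u² + 3u + 5)


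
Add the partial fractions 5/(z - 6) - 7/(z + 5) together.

Common denominator (z - 6)(z + 5). Numerator: 5(z + 5) - 7(z - 6) = (5z + 25) - (7z - 42) = -2z + 67
Result: (-2z + 67)/[(z - 6)(z + 5)]


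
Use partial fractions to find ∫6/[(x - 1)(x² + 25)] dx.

Cover-up at x=1: α = 6/(1²+25) = 3/13. Coeff matching: β = -3/13, γ = -3/13. Decomposition: (3/13)/(x - 1) - ((3/13)x + 3/13)/(x² + 25). Integrate: linear → ln, quadratic → (1/2)ln + arctan: (3/13) ln|(x - 1)| - (3/26) ln(x² + 25) - (3/65) arctan(x/5) + C


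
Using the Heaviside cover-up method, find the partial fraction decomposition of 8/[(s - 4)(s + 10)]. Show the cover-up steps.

Cover (s - 4): set s=4, get P = 8/(4 + 10) = 4/7. Cover (s + 10): set s=-10, get Q = 8/(-10 - 4) = -4/7.
Result: (4/7)/(s - 4) - (4/7)/(s + 10)


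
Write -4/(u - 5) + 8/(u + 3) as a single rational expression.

Common denominator (u - 5)(u + 3). Numerator: -4(u + 3) + 8(u - 5) = (-4u - 12) + (8u - 40) = 4u - 52
Result: (4u - 52)/[(u - 5)(u + 3)]


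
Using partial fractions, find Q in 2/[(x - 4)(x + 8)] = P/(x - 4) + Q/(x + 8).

Cover-up at x = -8: Q = 2/(-8 - 4) = -2/12 = -1/6


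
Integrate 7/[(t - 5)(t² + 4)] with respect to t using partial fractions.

Cover-up at t=5: P = 7/(5²+4) = 7/29. Coeff matching: Q = -7/29, R = -35/29. Decomposition: (7/29)/(t - 5) - ((7/29)t + 35/29)/(t² + 4). Integrate: linear → ln, quadratic → (1/2)ln + arctan: (7/29) ln|(t - 5)| - (7/58) ln(t² + 4) - (35/58) arctan(t/2) + C


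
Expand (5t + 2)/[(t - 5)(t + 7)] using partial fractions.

At t=5: P = (5·5 + 2)/(5 + 7) = 9/4. At t=-7: Q = (5·(-7) + 2)/(-7 - 5) = 11/4
Result: (9/4)/(t - 5) + (11/4)/(t + 7)


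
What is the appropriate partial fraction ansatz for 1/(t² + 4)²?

Repeated quadratic factor: (αt + β)/(t² + 4) + (γt + δ)/(t² + 4)²


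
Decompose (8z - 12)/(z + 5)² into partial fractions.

(8z - 12) = A(z + 5) + B. At z = -5: B = 8·(-5) - 12 = -52. Coeff of z: A = 8
Result: 8/(z + 5) - 52/(z + 5)²


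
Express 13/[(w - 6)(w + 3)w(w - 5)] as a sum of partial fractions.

Using Heaviside cover-up: (13/54)/(w - 6) - (13/216)/(w + 3) + (13/90)/w - (13/40)/(w - 5)


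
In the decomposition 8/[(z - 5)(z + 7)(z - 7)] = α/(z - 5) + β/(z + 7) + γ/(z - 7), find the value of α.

Cover-up at z = 5: α = 8/[(5 + 7)(5 - 7)] = 8/[(12)(-2)] = -8/24 = -1/3


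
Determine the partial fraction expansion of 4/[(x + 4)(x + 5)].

4/(x + 4)(x + 5) = A/(x + 4) + B/(x + 5). A = 4/(-4 + 5) = 4, B = 4/(-5 + 4) = -4
Result: 4/(x + 4) - 4/(x + 5)


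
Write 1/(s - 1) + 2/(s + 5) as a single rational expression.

Common denominator (s - 1)(s + 5). Numerator: 1(s + 5) + 2(s - 1) = (s + 5) + (2s - 2) = 3s + 3
Result: (3s + 3)/[(s - 1)(s + 5)]


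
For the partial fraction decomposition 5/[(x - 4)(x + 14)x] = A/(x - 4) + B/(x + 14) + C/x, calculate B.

Cover-up at x = -14: B = 5/[(-14 - 4)(-14 - 0)] = 5/[(-18)(-14)] = 5/252


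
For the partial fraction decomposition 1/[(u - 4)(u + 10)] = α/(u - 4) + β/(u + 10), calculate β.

Cover-up at u = -10: β = 1/(-10 - 4) = -1/14


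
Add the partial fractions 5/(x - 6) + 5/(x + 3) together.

Common denominator (x - 6)(x + 3). Numerator: 5(x + 3) + 5(x - 6) = (5x + 15) + (5x - 30) = 10x - 15
Result: (10x - 15)/[(x - 6)(x + 3)]


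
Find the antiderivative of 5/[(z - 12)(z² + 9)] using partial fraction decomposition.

Cover-up at z=12: P = 5/(12²+9) = 5/153. Coeff matching: Q = -5/153, R = -20/51. Decomposition: (5/153)/(z - 12) - ((5/153)z + 20/51)/(z² + 9). Integrate: linear → ln, quadratic → (1/2)ln + arctan: (5/153) ln|(z - 12)| - (5/306) ln(z² + 9) - (20/153) arctan(z/3) + C


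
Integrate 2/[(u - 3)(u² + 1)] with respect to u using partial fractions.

Cover-up at u=3: P = 2/(3²+1) = 1/5. Coeff matching: Q = -1/5, R = -3/5. Decomposition: (1/5)/(u - 3) - ((1/5)u + 3/5)/(u² + 1). Integrate: linear → ln, quadratic → (1/2)ln + arctan: (1/5) ln|(u - 3)| - (1/10) ln(u² + 1) - (3/5) arctan(u) + C


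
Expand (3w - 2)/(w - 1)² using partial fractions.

(3w - 2) = A(w - 1) + B. At w = 1: B = 3·1 - 2 = 1. Coeff of w: A = 3
Result: 3/(w - 1) + 1/(w - 1)²


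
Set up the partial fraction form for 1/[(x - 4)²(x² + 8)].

Repeated linear + quadratic: A/(x - 4) + B/(x - 4)² + (Cx + D)/(x² + 8)


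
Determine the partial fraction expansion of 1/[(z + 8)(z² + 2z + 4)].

Cover-up at z = -8: α = 1/((-8)² + 2·(-8) + 4) = 1/52. Then β = -α = -1/52, γ = -α·(2 - 8) = 3/26
Result: (1/52)/(z + 8) - ((1/52)z - 3/26)/(z² + 2z + 4)


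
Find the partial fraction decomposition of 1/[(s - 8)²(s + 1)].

Cover-up at s=-1: γ = 1/(-1 - 8)² = 1/81. Cover-up at s=8: β = 1/(8 + 1) = 1/9. Comparing s² coeff: α = -γ = -1/81
Result: (-1/81)/(s - 8) + (1/9)/(s - 8)² + (1/81)/(s + 1)


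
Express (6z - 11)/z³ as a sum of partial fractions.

(6z - 11) = Az² + Bz + C. At z = 0: C = 6·0 - 11 = -11. Coefficients: A = 0, B = 6
Result: 6/z² - 11/z³


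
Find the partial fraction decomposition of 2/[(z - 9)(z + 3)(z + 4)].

Using cover-up method: A = 1/78, B = -1/6, C = 2/13
Result: (1/78)/(z - 9) - (1/6)/(z + 3) + (2/13)/(z + 4)


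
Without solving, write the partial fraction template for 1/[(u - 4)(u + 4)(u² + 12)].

Two linear + quadratic: A/(u - 4) + B/(u + 4) + (Cu + D)/(u² + 12)


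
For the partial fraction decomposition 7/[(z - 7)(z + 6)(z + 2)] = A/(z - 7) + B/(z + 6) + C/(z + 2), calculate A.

Cover-up at z = 7: A = 7/[(7 + 6)(7 + 2)] = 7/[(13)(9)] = 7/117


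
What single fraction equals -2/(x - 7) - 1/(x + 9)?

Common denominator (x - 7)(x + 9). Numerator: -2(x + 9) - 1(x - 7) = (-2x - 18) - (x - 7) = -3x - 11
Result: (-3x - 11)/[(x - 7)(x + 9)]


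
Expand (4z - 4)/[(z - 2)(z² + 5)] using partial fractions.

At z=2: A = (4·2 - 4)/(2² + 5) = 4/9. B = -A = -4/9, C = 4 - 2·A = 28/9
Result: (4/9)/(z - 2) - ((4/9)z - 28/9)/(z² + 5)


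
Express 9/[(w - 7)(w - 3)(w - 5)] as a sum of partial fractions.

Using cover-up method: α = 9/8, β = 9/8, γ = -9/4
Result: (9/8)/(w - 7) + (9/8)/(w - 3) - (9/4)/(w - 5)


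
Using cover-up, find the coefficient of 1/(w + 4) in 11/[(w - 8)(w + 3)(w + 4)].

Cover (w + 4), set w=-4: 11/[(-4 - 8)(-4 + 3)] = 11/12


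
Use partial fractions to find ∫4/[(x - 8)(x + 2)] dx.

Decompose: 4/[(x - 8)(x + 2)] = (2/5)/(x - 8) - (2/5)/(x + 2). Integrate each term: (2/5) ln|(x - 8)| - (2/5) ln|(x + 2)| + C


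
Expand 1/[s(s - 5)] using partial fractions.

1/s(s - 5) = P/s + Q/(s - 5). P = 1/(0 - 5) = -1/5, Q = 1/(5 - 0) = 1/5
Result: (-1/5)/s + (1/5)/(s - 5)


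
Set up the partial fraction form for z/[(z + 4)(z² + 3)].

Linear + irreducible quadratic: α/(z + 4) + (βz + γ)/(z² + 3)


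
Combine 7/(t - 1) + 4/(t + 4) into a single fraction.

Common denominator (t - 1)(t + 4). Numerator: 7(t + 4) + 4(t - 1) = (7t + 28) + (4t - 4) = 11t + 24
Result: (11t + 24)/[(t - 1)(t + 4)]


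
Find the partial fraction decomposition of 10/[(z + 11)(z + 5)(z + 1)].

Using cover-up method: A = 1/6, B = -5/12, C = 1/4
Result: (1/6)/(z + 11) - (5/12)/(z + 5) + (1/4)/(z + 1)


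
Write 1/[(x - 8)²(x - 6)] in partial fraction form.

Cover-up at x=6: C = 1/(6 - 8)² = 1/4. Cover-up at x=8: B = 1/(8 - 6) = 1/2. Comparing x² coeff: A = -C = -1/4
Result: (-1/4)/(x - 8) + (1/2)/(x - 8)² + (1/4)/(x - 6)


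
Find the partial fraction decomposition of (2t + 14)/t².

(2t + 14) = αt + β. At t = 0: β = 2·0 + 14 = 14. Coeff of t: α = 2
Result: 2/t + 14/t²


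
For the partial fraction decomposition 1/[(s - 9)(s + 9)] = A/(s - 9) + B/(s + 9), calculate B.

Cover-up at s = -9: B = 1/(-9 - 9) = -1/18


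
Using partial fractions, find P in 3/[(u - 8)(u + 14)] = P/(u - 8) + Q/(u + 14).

Cover-up at u = 8: P = 3/(8 + 14) = 3/22


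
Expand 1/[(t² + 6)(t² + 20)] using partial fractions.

Coefficient matching gives A = C = 0, B = 1/(20-6) = 1/14, D = -B = -1/14
Result: (1/14)/(t² + 6) - (1/14)/(t² + 20)


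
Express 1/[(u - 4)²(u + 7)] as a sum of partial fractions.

Cover-up at u=-7: C = 1/(-7 - 4)² = 1/121. Cover-up at u=4: B = 1/(4 + 7) = 1/11. Comparing u² coeff: A = -C = -1/121
Result: (-1/121)/(u - 4) + (1/11)/(u - 4)² + (1/121)/(u + 7)


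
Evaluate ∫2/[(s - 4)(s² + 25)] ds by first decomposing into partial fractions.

Cover-up at s=4: A = 2/(4²+25) = 2/41. Coeff matching: B = -2/41, C = -8/41. Decomposition: (2/41)/(s - 4) - ((2/41)s + 8/41)/(s² + 25). Integrate: linear → ln, quadratic → (1/2)ln + arctan: (2/41) ln|(s - 4)| - (1/41) ln(s² + 25) - (8/205) arctan(s/5) + C


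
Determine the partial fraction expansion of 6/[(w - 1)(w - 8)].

6/(w - 1)(w - 8) = α/(w - 1) + β/(w - 8). α = 6/(1 - 8) = -6/7, β = 6/(8 - 1) = 6/7
Result: (-6/7)/(w - 1) + (6/7)/(w - 8)


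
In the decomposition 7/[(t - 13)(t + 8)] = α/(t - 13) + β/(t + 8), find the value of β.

Cover-up at t = -8: β = 7/(-8 - 13) = -7/21 = -1/3


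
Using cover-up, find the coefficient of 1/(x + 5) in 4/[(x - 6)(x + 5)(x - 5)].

Cover (x + 5), set x=-5: 4/[(-5 - 6)(-5 - 5)] = 2/55
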